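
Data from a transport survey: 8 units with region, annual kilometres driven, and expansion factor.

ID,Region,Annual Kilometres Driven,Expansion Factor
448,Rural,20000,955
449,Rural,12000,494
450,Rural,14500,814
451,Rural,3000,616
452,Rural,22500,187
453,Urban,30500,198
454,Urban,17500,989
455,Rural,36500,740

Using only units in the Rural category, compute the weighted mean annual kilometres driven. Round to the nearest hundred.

18400

Rural rows: 448, 449, 450, 451, 452, 455
Weighted sum = 20000×955 + 12000×494 + 14500×814 + 3000×616 + 22500×187 + 36500×740
  = 19100000 + 5928000 + 11803000 + 1848000 + 4207500 + 27010000 = 69896500
Sum of weights = 955 + 494 + 814 + 616 + 187 + 740 = 3806
Weighted mean = 69896500 / 3806 = 18364.819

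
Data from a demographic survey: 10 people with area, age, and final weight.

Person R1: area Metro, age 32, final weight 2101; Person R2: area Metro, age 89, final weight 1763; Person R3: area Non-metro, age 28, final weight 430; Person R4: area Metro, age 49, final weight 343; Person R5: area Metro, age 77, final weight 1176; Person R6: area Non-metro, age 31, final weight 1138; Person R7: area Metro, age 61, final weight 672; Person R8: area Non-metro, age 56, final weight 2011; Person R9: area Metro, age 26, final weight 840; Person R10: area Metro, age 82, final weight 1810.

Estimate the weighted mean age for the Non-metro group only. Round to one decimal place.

Non-metro rows: R3, R6, R8
Weighted sum = 28×430 + 31×1138 + 56×2011
  = 12040 + 35278 + 112616 = 159934
Sum of weights = 430 + 1138 + 2011 = 3579
Weighted mean = 159934 / 3579 = 44.686784

44.7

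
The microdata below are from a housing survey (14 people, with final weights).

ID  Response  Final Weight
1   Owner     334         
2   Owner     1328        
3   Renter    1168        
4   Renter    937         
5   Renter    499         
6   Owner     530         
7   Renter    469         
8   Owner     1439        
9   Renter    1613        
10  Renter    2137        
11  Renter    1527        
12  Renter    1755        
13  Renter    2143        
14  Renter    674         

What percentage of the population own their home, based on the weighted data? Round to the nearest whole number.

Sum of weights for 'Owner' = 334 + 1328 + 530 + 1439 = 3631
Total weight = 16553
Weighted proportion = 3631 / 16553 = 0.21935601 → 21.935601%

22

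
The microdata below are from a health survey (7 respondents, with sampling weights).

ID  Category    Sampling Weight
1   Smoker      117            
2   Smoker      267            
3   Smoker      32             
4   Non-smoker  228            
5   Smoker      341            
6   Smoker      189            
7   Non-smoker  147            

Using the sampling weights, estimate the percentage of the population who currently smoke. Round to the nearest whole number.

Sum of weights for 'Smoker' = 117 + 267 + 32 + 341 + 189 = 946
Total weight = 117 + 267 + 32 + 228 + 341 + 189 + 147 = 1321
Weighted proportion = 946 / 1321 = 0.71612415 → 71.612415%

72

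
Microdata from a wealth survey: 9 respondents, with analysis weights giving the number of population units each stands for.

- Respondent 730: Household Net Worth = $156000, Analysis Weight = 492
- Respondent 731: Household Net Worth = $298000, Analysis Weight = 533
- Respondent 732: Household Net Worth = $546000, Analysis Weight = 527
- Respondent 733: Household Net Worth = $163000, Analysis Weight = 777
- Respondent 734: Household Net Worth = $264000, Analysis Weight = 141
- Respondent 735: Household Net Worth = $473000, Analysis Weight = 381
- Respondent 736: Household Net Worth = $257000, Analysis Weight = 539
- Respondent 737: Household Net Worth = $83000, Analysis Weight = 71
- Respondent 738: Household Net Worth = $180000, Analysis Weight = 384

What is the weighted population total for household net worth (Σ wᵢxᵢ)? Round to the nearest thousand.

Weighted total = 156000×492 + 298000×533 + 546000×527 + 163000×777 + 264000×141 + 473000×381 + 257000×539 + 83000×71 + 180000×384
  = 76752000 + 158834000 + 287742000 + 126651000 + 37224000 + 180213000 + 138523000 + 5893000 + 69120000 = 1080952000

1080952000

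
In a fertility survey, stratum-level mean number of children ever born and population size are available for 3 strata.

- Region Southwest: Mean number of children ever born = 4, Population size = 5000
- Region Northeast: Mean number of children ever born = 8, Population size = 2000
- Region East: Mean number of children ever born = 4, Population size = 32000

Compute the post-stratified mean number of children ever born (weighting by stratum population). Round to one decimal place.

Σ Nₕ·x̄ₕ = 4×5000 + 8×2000 + 4×32000
  = 20000 + 16000 + 128000 = 164000
Σ Nₕ = 5000 + 2000 + 32000 = 39000
Overall mean = 164000 / 39000 = 4.2051282

4.2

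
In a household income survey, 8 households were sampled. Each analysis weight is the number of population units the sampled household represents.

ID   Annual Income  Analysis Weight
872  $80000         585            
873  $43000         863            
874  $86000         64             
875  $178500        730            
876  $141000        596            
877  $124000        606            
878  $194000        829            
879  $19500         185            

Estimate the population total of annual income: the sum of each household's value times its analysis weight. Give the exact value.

543331500

Weighted total = 80000×585 + 43000×863 + 86000×64 + 178500×730 + 141000×596 + 124000×606 + 194000×829 + 19500×185
  = 543331500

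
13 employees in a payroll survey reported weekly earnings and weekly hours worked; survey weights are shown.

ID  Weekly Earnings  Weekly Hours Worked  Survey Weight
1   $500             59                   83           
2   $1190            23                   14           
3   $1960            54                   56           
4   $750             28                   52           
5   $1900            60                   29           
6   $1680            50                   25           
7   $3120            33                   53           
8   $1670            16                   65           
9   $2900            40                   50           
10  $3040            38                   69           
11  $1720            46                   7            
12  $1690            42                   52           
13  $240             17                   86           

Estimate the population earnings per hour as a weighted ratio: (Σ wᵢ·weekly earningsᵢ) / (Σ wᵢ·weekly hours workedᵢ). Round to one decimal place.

Σ wᵢ·y = 1053250
Σ wᵢ·x = 24068
Ratio = 1053250 / 24068 = 43.761426

43.8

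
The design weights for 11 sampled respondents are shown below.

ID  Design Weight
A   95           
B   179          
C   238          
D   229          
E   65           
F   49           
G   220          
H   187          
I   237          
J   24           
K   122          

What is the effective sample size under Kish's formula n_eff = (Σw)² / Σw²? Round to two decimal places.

Σ wᵢ = 95 + 179 + 238 + 229 + 65 + 49 + 220 + 187 + 237 + 24 + 122 = 1645
Σ wᵢ² = 311775
n_eff = 1645² / 311775 = 2706025 / 311775 = 8.6794162

8.68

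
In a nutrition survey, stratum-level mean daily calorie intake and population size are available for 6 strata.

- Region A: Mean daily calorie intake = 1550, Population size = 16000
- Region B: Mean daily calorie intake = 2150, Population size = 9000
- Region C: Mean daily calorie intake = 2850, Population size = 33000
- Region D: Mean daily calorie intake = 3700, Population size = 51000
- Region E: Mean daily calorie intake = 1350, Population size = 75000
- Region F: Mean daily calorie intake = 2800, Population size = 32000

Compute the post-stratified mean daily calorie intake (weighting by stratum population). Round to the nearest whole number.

2397

Σ Nₕ·x̄ₕ = 1550×16000 + 2150×9000 + 2850×33000 + 3700×51000 + 1350×75000 + 2800×32000
  = 24800000 + 19350000 + 94050000 + 188700000 + 101250000 + 89600000 = 517750000
Σ Nₕ = 16000 + 9000 + 33000 + 51000 + 75000 + 32000 = 216000
Overall mean = 517750000 / 216000 = 2396.9907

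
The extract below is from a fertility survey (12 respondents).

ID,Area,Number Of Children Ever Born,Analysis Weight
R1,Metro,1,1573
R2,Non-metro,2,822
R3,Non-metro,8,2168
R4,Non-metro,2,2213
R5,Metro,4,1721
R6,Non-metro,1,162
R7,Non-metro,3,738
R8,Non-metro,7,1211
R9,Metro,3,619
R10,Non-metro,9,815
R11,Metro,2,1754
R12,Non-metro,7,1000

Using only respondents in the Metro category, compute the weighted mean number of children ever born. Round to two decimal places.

Metro rows: R1, R5, R9, R11
Weighted sum = 1×1573 + 4×1721 + 3×619 + 2×1754
  = 1573 + 6884 + 1857 + 3508 = 13822
Sum of weights = 1573 + 1721 + 619 + 1754 = 5667
Weighted mean = 13822 / 5667 = 2.439033

2.44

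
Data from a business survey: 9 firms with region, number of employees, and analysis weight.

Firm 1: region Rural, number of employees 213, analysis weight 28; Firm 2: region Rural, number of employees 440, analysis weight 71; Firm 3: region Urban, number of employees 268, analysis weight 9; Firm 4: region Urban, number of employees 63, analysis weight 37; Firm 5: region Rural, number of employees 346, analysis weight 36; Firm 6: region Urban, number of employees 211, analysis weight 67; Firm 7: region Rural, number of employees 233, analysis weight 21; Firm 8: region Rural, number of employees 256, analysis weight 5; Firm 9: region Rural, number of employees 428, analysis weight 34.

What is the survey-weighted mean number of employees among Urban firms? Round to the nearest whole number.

Urban rows: 3, 4, 6
Weighted sum = 268×9 + 63×37 + 211×67
  = 18880
Sum of weights = 9 + 37 + 67 = 113
Weighted mean = 18880 / 113 = 167.07965

167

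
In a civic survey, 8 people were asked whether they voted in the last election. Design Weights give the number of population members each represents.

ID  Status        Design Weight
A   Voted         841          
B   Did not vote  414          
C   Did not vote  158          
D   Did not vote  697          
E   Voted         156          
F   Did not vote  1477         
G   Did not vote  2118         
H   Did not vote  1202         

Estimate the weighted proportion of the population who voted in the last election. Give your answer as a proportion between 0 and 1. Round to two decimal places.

0.14

Sum of weights for 'Voted' = 841 + 156 = 997
Total weight = 841 + 414 + 158 + 697 + 156 + 1477 + 2118 + 1202 = 7063
Weighted proportion = 997 / 7063 = 0.14115815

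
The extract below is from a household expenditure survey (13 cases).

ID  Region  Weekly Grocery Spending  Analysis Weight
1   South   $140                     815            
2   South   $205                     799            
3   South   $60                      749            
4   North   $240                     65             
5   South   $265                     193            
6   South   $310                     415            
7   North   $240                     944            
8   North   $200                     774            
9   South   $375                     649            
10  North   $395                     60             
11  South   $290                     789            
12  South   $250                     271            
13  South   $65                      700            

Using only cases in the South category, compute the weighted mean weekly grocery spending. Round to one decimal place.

202.2

South rows: 1, 2, 3, 5, 6, 9, 11, 12, 13
Weighted sum = 140×815 + 205×799 + 60×749 + 265×193 + 310×415 + 375×649 + 290×789 + 250×271 + 65×700
  = 1088065
Sum of weights = 815 + 799 + 749 + 193 + 415 + 649 + 789 + 271 + 700 = 5380
Weighted mean = 1088065 / 5380 = 202.24257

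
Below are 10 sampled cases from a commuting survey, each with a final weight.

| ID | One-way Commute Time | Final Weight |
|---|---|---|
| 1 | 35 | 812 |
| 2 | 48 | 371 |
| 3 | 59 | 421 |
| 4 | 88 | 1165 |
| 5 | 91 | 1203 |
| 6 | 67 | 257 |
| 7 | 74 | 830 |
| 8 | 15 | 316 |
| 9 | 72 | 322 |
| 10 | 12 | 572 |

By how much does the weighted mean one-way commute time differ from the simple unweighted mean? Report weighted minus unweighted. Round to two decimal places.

7.15

Unweighted sum = 561
Unweighted mean = 561 / 10 = 56.1
Weighted sum = 35×812 + 48×371 + 59×421 + 88×1165 + 91×1203 + 67×257 + 74×830 + 15×316 + 72×322 + 12×572
  = 28420 + 17808 + 24839 + 102520 + 109473 + 17219 + 61420 + 4740 + 23184 + 6864 = 396487
Sum of weights = 812 + 371 + 421 + 1165 + 1203 + 257 + 830 + 316 + 322 + 572 = 6269
Weighted mean = 396487 / 6269 = 63.245653
Difference (weighted minus unweighted) = 7.1456532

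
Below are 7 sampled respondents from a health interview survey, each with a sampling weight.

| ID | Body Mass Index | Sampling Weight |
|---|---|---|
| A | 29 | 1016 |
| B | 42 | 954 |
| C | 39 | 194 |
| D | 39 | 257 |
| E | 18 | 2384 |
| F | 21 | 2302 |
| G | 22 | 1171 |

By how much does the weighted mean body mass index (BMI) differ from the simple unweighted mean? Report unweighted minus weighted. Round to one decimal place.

5.3

Unweighted sum = 29 + 42 + 39 + 39 + 18 + 21 + 22 = 210
Unweighted mean = 210 / 7 = 30
Weighted sum = 29×1016 + 42×954 + 39×194 + 39×257 + 18×2384 + 21×2302 + 22×1171
  = 29464 + 40068 + 7566 + 10023 + 42912 + 48342 + 25762 = 204137
Sum of weights = 1016 + 954 + 194 + 257 + 2384 + 2302 + 1171 = 8278
Weighted mean = 204137 / 8278 = 24.660184
Difference (unweighted minus weighted) = 5.3398164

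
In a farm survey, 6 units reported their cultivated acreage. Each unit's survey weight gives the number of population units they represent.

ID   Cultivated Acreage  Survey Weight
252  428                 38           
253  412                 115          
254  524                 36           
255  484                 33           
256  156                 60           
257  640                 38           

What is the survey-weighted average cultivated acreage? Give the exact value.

413

Weighted sum = 428×38 + 412×115 + 524×36 + 484×33 + 156×60 + 640×38
  = 16264 + 47380 + 18864 + 15972 + 9360 + 24320 = 132160
Sum of weights = 38 + 115 + 36 + 33 + 60 + 38 = 320
Weighted mean = 132160 / 320 = 413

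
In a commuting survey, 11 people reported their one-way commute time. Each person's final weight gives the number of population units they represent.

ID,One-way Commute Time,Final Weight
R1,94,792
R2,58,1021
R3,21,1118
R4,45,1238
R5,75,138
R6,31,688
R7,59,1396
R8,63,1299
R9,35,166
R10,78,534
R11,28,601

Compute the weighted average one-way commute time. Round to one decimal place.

Weighted sum = 94×792 + 58×1021 + 21×1118 + 45×1238 + 75×138 + 31×688 + 59×1396 + 63×1299 + 35×166 + 78×534 + 28×601
  = 74448 + 59218 + 23478 + 55710 + 10350 + 21328 + 82364 + 81837 + 5810 + 41652 + 16828 = 473023
Sum of weights = 8991
Weighted mean = 473023 / 8991 = 52.610722

52.6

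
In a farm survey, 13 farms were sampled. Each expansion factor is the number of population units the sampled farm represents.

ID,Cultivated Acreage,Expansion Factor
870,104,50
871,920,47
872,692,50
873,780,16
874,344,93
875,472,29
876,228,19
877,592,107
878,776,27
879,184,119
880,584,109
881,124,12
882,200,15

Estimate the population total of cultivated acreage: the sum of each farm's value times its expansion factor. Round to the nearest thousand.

320000

Weighted total = 319868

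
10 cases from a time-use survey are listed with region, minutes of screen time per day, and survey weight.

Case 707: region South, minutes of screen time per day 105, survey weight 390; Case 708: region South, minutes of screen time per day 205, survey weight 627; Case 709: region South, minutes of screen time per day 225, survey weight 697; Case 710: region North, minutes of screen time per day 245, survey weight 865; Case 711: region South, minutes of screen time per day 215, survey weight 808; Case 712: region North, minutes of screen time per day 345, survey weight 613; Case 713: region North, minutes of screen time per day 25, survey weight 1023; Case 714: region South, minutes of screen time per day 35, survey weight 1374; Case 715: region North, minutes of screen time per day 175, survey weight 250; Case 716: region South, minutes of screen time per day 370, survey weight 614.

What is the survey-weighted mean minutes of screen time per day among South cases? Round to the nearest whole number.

South rows: 707, 708, 709, 711, 714, 716
Weighted sum = 105×390 + 205×627 + 225×697 + 215×808 + 35×1374 + 370×614
  = 40950 + 128535 + 156825 + 173720 + 48090 + 227180 = 775300
Sum of weights = 390 + 627 + 697 + 808 + 1374 + 614 = 4510
Weighted mean = 775300 / 4510 = 171.90687

172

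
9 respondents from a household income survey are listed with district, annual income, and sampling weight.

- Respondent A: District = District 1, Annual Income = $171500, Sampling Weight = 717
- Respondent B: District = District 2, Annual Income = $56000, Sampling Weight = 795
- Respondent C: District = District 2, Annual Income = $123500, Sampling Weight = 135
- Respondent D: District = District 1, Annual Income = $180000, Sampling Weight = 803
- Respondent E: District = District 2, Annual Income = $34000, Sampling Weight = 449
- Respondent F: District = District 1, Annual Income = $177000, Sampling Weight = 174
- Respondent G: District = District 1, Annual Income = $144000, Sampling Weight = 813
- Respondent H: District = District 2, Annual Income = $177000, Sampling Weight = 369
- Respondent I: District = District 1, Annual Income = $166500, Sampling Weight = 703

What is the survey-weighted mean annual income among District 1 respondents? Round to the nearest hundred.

165900

District 1 rows: A, D, F, G, I
Weighted sum = 171500×717 + 180000×803 + 177000×174 + 144000×813 + 166500×703
  = 532425000
Sum of weights = 717 + 803 + 174 + 813 + 703 = 3210
Weighted mean = 532425000 / 3210 = 165864.49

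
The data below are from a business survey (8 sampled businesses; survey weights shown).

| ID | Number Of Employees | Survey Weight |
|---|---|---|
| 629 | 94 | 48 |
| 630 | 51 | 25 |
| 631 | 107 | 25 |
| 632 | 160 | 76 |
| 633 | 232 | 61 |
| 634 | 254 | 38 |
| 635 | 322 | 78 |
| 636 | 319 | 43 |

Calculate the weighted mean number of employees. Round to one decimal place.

211.3

Weighted sum = 83259
Sum of weights = 48 + 25 + 25 + 76 + 61 + 38 + 78 + 43 = 394
Weighted mean = 83259 / 394 = 211.31726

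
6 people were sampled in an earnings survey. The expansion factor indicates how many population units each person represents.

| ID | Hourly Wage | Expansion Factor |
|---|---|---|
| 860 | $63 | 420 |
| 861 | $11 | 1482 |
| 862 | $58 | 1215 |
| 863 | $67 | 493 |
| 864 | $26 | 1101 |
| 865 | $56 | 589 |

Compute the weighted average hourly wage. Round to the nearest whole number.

39

Weighted sum = 63×420 + 11×1482 + 58×1215 + 67×493 + 26×1101 + 56×589
  = 207873
Sum of weights = 420 + 1482 + 1215 + 493 + 1101 + 589 = 5300
Weighted mean = 207873 / 5300 = 39.221321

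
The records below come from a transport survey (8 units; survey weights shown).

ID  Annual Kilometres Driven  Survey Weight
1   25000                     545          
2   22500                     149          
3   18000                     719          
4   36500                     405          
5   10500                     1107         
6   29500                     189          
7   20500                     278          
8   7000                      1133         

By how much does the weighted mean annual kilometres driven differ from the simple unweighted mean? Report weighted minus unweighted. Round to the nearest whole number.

Unweighted sum = 25000 + 22500 + 18000 + 36500 + 10500 + 29500 + 20500 + 7000 = 169500
Unweighted mean = 169500 / 8 = 21187.5
Weighted sum = 25000×545 + 22500×149 + 18000×719 + 36500×405 + 10500×1107 + 29500×189 + 20500×278 + 7000×1133
  = 13625000 + 3352500 + 12942000 + 14782500 + 11623500 + 5575500 + 5699000 + 7931000 = 75531000
Sum of weights = 545 + 149 + 719 + 405 + 1107 + 189 + 278 + 1133 = 4525
Weighted mean = 75531000 / 4525 = 16691.934
Difference (weighted minus unweighted) = -4495.5663

-4496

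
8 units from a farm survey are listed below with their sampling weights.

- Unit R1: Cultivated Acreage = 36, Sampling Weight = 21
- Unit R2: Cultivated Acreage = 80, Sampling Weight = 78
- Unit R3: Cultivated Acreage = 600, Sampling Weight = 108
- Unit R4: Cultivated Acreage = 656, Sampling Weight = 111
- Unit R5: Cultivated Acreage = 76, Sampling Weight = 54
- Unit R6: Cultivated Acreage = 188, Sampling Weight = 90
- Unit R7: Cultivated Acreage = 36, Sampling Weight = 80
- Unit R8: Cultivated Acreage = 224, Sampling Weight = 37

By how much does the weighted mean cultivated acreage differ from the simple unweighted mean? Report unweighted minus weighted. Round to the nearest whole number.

-68

Unweighted sum = 36 + 80 + 600 + 656 + 76 + 188 + 36 + 224 = 1896
Unweighted mean = 1896 / 8 = 237
Weighted sum = 176804
Sum of weights = 21 + 78 + 108 + 111 + 54 + 90 + 80 + 37 = 579
Weighted mean = 176804 / 579 = 305.36097
Difference (unweighted minus weighted) = -68.360967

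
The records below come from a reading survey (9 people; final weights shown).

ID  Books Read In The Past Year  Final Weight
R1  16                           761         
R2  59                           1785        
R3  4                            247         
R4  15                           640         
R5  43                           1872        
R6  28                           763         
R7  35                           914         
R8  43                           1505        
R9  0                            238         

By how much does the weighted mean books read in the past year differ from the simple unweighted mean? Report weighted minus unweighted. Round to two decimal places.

Unweighted sum = 16 + 59 + 4 + 15 + 43 + 28 + 35 + 43 + 0 = 243
Unweighted mean = 243 / 9 = 27
Weighted sum = 16×761 + 59×1785 + 4×247 + 15×640 + 43×1872 + 28×763 + 35×914 + 43×1505 + 0×238
  = 12176 + 105315 + 988 + 9600 + 80496 + 21364 + 31990 + 64715 + 0 = 326644
Sum of weights = 761 + 1785 + 247 + 640 + 1872 + 763 + 914 + 1505 + 238 = 8725
Weighted mean = 326644 / 8725 = 37.437708
Difference (weighted minus unweighted) = 10.437708

10.44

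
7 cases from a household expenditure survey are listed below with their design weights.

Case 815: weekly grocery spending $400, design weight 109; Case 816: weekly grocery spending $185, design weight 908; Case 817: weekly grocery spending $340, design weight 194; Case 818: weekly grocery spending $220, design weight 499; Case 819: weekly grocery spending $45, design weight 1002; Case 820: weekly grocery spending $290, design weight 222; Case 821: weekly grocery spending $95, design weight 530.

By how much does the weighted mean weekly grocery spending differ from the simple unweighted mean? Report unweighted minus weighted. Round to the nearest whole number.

Unweighted sum = 400 + 185 + 340 + 220 + 45 + 290 + 95 = 1575
Unweighted mean = 1575 / 7 = 225
Weighted sum = 400×109 + 185×908 + 340×194 + 220×499 + 45×1002 + 290×222 + 95×530
  = 43600 + 167980 + 65960 + 109780 + 45090 + 64380 + 50350 = 547140
Sum of weights = 109 + 908 + 194 + 499 + 1002 + 222 + 530 = 3464
Weighted mean = 547140 / 3464 = 157.95035
Difference (unweighted minus weighted) = 67.049654

67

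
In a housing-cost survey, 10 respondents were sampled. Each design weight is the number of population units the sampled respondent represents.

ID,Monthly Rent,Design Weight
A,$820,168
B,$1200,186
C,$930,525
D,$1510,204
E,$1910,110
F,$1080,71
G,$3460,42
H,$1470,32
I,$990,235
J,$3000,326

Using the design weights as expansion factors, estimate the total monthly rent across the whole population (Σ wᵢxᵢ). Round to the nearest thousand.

2847000

Weighted total = 820×168 + 1200×186 + 930×525 + 1510×204 + 1910×110 + 1080×71 + 3460×42 + 1470×32 + 990×235 + 3000×326
  = 2847040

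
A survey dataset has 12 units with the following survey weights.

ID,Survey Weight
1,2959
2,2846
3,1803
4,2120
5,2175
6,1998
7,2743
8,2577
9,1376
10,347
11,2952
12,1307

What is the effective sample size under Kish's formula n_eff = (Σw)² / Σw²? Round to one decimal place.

10.6

Σ wᵢ = 2959 + 2846 + 1803 + 2120 + 2175 + 1998 + 2743 + 2577 + 1376 + 347 + 2952 + 1307 = 25203
Σ wᵢ² = 59924551
n_eff = 25203² / 59924551 = 635191209 / 59924551 = 10.599849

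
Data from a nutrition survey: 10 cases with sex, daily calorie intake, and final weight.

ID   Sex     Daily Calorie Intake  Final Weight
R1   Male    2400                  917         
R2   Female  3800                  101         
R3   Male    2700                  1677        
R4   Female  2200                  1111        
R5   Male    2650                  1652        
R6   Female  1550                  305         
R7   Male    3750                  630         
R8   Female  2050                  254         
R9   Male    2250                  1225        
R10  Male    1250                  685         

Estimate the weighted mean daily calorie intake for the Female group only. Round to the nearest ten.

Female rows: R2, R4, R6, R8
Weighted sum = 3800×101 + 2200×1111 + 1550×305 + 2050×254
  = 383800 + 2444200 + 472750 + 520700 = 3821450
Sum of weights = 1771
Weighted mean = 3821450 / 1771 = 2157.7922

2160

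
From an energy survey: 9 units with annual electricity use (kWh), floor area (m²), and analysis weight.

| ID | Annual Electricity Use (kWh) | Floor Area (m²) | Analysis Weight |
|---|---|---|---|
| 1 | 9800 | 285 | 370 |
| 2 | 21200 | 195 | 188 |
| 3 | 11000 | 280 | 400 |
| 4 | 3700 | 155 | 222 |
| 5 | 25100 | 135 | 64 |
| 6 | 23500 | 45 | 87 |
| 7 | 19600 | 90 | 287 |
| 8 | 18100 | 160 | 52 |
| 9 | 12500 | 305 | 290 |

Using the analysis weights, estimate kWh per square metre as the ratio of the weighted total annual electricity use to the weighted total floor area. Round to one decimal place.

Σ wᵢ·y = 9800×370 + 21200×188 + 11000×400 + 3700×222 + 25100×64 + 23500×87 + 19600×287 + 18100×52 + 12500×290
  = 3626000 + 3985600 + 4400000 + 821400 + 1606400 + 2044500 + 5625200 + 941200 + 3625000 = 26675300
Σ wᵢ·x = 285×370 + 195×188 + 280×400 + 155×222 + 135×64 + 45×87 + 90×287 + 160×52 + 305×290
  = 105450 + 36660 + 112000 + 34410 + 8640 + 3915 + 25830 + 8320 + 88450 = 423675
Ratio = 26675300 / 423675 = 62.961704

63.0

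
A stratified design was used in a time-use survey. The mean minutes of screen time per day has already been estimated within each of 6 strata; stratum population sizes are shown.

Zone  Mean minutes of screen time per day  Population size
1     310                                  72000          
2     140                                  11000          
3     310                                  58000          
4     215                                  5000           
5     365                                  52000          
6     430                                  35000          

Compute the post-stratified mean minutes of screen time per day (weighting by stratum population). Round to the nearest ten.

330

Σ Nₕ·x̄ₕ = 310×72000 + 140×11000 + 310×58000 + 215×5000 + 365×52000 + 430×35000
  = 22320000 + 1540000 + 17980000 + 1075000 + 18980000 + 15050000 = 76945000
Σ Nₕ = 72000 + 11000 + 58000 + 5000 + 52000 + 35000 = 233000
Overall mean = 76945000 / 233000 = 330.23605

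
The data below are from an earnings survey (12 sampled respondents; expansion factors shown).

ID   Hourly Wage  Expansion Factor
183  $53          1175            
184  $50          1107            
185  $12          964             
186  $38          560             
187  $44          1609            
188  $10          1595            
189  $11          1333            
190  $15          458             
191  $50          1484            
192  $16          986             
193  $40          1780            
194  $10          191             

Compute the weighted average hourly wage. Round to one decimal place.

31.9

Weighted sum = 421838
Sum of weights = 1175 + 1107 + 964 + 560 + 1609 + 1595 + 1333 + 458 + 1484 + 986 + 1780 + 191 = 13242
Weighted mean = 421838 / 13242 = 31.856064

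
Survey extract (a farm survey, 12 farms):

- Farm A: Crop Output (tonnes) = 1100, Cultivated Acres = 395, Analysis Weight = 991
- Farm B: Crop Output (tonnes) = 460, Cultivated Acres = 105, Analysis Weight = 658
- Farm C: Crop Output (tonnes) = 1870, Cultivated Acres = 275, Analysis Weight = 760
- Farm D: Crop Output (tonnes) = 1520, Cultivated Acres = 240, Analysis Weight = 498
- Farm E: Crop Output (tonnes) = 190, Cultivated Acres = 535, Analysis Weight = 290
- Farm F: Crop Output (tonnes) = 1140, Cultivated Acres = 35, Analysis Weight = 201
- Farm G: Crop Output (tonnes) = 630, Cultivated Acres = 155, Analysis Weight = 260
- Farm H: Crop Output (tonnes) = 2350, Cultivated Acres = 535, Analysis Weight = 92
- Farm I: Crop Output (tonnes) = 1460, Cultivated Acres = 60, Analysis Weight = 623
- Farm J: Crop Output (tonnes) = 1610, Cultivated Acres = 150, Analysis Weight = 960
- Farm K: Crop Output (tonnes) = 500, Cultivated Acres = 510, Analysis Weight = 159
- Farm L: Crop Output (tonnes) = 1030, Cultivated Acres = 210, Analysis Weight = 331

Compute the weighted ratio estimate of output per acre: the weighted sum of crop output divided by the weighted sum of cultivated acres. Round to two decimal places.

5.18

Σ wᵢ·y = 1100×991 + 460×658 + 1870×760 + 1520×498 + 190×290 + 1140×201 + 630×260 + 2350×92 + 1460×623 + 1610×960 + 500×159 + 1030×331
  = 1090100 + 302680 + 1421200 + 756960 + 55100 + 229140 + 163800 + 216200 + 909580 + 1545600 + 79500 + 340930 = 7110790
Σ wᵢ·x = 395×991 + 105×658 + 275×760 + 240×498 + 535×290 + 35×201 + 155×260 + 535×92 + 60×623 + 150×960 + 510×159 + 210×331
  = 1372740
Ratio = 7110790 / 1372740 = 5.1799977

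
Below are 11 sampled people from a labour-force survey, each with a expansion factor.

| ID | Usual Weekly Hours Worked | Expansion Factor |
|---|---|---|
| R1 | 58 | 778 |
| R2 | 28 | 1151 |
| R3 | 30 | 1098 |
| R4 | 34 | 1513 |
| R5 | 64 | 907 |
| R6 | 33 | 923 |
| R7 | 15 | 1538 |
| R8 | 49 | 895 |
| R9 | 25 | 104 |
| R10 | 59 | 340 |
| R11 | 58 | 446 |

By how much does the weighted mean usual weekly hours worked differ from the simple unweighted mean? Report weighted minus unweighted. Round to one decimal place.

-3.5

Unweighted sum = 58 + 28 + 30 + 34 + 64 + 33 + 15 + 49 + 25 + 59 + 58 = 453
Unweighted mean = 453 / 11 = 41.181818
Weighted sum = 58×778 + 28×1151 + 30×1098 + 34×1513 + 64×907 + 33×923 + 15×1538 + 49×895 + 25×104 + 59×340 + 58×446
  = 45124 + 32228 + 32940 + 51442 + 58048 + 30459 + 23070 + 43855 + 2600 + 20060 + 25868 = 365694
Sum of weights = 9693
Weighted mean = 365694 / 9693 = 37.727639
Difference (weighted minus unweighted) = -3.4541797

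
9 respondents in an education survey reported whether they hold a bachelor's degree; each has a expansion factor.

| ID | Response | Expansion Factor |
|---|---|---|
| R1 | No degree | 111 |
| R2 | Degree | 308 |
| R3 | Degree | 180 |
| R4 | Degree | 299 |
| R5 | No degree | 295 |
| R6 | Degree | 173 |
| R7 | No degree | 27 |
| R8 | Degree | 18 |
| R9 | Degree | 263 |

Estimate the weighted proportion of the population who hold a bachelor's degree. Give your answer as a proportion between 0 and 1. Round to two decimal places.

Sum of weights for 'Degree' = 308 + 180 + 299 + 173 + 18 + 263 = 1241
Total weight = 1674
Weighted proportion = 1241 / 1674 = 0.74133811

0.74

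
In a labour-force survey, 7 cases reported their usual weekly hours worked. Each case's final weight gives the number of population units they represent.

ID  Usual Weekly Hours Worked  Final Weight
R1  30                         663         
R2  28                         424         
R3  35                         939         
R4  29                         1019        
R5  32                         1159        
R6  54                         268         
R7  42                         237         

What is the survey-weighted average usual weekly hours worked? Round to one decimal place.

33.1

Weighted sum = 30×663 + 28×424 + 35×939 + 29×1019 + 32×1159 + 54×268 + 42×237
  = 19890 + 11872 + 32865 + 29551 + 37088 + 14472 + 9954 = 155692
Sum of weights = 663 + 424 + 939 + 1019 + 1159 + 268 + 237 = 4709
Weighted mean = 155692 / 4709 = 33.062646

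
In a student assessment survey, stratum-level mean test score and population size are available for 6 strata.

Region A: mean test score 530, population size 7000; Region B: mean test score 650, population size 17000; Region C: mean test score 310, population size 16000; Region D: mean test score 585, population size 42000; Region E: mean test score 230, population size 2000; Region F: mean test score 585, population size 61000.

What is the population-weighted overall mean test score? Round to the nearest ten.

Σ Nₕ·x̄ₕ = 530×7000 + 650×17000 + 310×16000 + 585×42000 + 230×2000 + 585×61000
  = 3710000 + 11050000 + 4960000 + 24570000 + 460000 + 35685000 = 80435000
Σ Nₕ = 7000 + 17000 + 16000 + 42000 + 2000 + 61000 = 145000
Overall mean = 80435000 / 145000 = 554.72414

550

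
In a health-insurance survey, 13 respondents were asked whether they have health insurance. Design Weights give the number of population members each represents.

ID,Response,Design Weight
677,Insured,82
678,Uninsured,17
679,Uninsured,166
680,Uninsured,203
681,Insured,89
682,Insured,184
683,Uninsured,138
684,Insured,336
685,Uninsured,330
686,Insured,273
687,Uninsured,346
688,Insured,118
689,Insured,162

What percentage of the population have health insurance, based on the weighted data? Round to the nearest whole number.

51

Sum of weights for 'Insured' = 82 + 89 + 184 + 336 + 273 + 118 + 162 = 1244
Total weight = 2444
Weighted proportion = 1244 / 2444 = 0.50900164 → 50.900164%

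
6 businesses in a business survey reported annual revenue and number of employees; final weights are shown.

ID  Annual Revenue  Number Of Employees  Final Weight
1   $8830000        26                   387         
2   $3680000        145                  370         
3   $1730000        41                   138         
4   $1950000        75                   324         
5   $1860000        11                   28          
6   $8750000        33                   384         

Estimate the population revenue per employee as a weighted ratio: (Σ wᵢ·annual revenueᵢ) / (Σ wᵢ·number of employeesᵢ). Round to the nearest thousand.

85000

Σ wᵢ·y = 8830000×387 + 3680000×370 + 1730000×138 + 1950000×324 + 1860000×28 + 8750000×384
  = 3417210000 + 1361600000 + 238740000 + 631800000 + 52080000 + 3360000000 = 9061430000
Σ wᵢ·x = 26×387 + 145×370 + 41×138 + 75×324 + 11×28 + 33×384
  = 10062 + 53650 + 5658 + 24300 + 308 + 12672 = 106650
Ratio = 9061430000 / 106650 = 84964.182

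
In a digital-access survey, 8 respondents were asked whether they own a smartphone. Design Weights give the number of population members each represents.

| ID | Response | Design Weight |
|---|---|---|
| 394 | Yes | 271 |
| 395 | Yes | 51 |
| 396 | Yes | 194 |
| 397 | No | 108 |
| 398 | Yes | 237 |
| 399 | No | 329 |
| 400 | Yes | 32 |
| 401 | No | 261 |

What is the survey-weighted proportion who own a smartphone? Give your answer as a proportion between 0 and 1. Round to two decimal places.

Sum of weights for 'Yes' = 271 + 51 + 194 + 237 + 32 = 785
Total weight = 271 + 51 + 194 + 108 + 237 + 329 + 32 + 261 = 1483
Weighted proportion = 785 / 1483 = 0.52933243

0.53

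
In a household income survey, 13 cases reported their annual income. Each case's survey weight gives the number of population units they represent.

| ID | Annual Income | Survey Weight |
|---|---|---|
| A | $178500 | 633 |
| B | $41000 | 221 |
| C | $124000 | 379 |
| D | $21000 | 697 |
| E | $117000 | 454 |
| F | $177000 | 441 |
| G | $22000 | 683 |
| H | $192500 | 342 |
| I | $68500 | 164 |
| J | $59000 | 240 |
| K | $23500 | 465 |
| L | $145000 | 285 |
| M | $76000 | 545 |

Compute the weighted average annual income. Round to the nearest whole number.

92771

Weighted sum = 514787000
Sum of weights = 5549
Weighted mean = 514787000 / 5549 = 92771.13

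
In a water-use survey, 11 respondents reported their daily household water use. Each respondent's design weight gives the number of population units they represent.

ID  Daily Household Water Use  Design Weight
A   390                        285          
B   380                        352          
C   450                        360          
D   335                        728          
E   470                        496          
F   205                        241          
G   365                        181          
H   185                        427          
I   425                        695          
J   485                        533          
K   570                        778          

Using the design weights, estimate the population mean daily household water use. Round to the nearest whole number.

Weighted sum = 2075715
Sum of weights = 285 + 352 + 360 + 728 + 496 + 241 + 181 + 427 + 695 + 533 + 778 = 5076
Weighted mean = 2075715 / 5076 = 408.9273

409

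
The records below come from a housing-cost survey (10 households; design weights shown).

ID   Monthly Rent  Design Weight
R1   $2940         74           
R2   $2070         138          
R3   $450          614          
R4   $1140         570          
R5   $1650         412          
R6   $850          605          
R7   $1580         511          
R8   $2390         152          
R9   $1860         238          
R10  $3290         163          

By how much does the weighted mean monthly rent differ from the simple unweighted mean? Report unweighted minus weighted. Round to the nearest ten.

Unweighted sum = 2940 + 2070 + 450 + 1140 + 1650 + 850 + 1580 + 2390 + 1860 + 3290 = 18220
Unweighted mean = 18220 / 10 = 1822
Weighted sum = 2940×74 + 2070×138 + 450×614 + 1140×570 + 1650×412 + 850×605 + 1580×511 + 2390×152 + 1860×238 + 3290×163
  = 4772980
Sum of weights = 74 + 138 + 614 + 570 + 412 + 605 + 511 + 152 + 238 + 163 = 3477
Weighted mean = 4772980 / 3477 = 1372.7294
Difference (unweighted minus weighted) = 449.27064

450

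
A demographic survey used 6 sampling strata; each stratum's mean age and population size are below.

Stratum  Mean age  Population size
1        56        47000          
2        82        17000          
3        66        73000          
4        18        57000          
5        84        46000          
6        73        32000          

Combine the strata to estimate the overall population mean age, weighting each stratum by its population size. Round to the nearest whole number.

Σ Nₕ·x̄ₕ = 56×47000 + 82×17000 + 66×73000 + 18×57000 + 84×46000 + 73×32000
  = 2632000 + 1394000 + 4818000 + 1026000 + 3864000 + 2336000 = 16070000
Σ Nₕ = 47000 + 17000 + 73000 + 57000 + 46000 + 32000 = 272000
Overall mean = 16070000 / 272000 = 59.080882

59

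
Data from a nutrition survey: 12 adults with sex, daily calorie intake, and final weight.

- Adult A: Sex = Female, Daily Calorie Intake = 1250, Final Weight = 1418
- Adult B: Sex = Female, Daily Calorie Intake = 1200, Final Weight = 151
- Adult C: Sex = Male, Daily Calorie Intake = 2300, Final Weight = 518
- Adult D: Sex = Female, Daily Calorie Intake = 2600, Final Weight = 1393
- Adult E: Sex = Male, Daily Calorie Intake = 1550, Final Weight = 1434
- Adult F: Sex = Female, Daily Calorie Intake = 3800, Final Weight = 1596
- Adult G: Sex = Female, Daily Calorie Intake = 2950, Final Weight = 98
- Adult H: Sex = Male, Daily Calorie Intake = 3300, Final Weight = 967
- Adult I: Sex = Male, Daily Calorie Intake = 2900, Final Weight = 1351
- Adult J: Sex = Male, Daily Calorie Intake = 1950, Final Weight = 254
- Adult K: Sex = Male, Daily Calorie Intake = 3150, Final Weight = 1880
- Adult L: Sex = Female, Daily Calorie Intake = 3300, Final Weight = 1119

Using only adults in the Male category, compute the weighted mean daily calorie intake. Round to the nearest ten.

2650

Male rows: C, E, H, I, J, K
Weighted sum = 16940400
Sum of weights = 518 + 1434 + 967 + 1351 + 254 + 1880 = 6404
Weighted mean = 16940400 / 6404 = 2645.2842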